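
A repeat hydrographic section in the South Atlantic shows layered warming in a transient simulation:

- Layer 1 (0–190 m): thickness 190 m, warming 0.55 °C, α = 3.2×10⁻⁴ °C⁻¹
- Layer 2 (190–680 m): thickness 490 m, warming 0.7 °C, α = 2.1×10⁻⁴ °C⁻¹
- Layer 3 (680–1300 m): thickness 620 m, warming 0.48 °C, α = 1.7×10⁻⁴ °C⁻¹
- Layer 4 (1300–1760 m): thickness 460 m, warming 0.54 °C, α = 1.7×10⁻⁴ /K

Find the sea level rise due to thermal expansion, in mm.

Layer 1: 190 × 0.55 × 3.2×10⁻⁴ = 0.03344 m
190–680 m: 0.7 × 2.1×10⁻⁴ × 490 = 0.07203 m
680–1300 m: 620 × 1.7×10⁻⁴ × 0.48 = 0.050592 m
0.54 × 1.7×10⁻⁴ × 460 = 0.042228 m
Δh = 0.03344 + 0.07203 + 0.050592 + 0.042228 = 0.19829 m

200 mm of thermosteric rise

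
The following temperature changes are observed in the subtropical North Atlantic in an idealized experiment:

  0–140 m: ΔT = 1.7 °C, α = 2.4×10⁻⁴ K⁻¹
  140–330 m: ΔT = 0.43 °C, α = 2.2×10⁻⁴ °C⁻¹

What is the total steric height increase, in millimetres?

Δh = 75.1 mm

0–140 m: 1.7 × 2.4×10⁻⁴ × 140 = 0.05712 m
140–330 m: 0.43 × 190 × 2.2×10⁻⁴ = 0.017974 m
Δh = 0.05712 + 0.017974 = 0.075094 m ≈ 75.1 mm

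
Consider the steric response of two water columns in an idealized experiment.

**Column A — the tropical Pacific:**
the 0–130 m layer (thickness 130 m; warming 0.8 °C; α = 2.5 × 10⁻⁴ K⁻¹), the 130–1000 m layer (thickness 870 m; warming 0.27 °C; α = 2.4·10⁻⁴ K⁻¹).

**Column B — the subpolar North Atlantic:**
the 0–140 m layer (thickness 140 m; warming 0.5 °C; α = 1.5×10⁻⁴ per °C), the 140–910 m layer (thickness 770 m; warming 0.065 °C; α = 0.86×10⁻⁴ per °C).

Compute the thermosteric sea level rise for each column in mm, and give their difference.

A: 82 mm; B: 15 mm; difference 68 mm

A 0–130 m: 0.8 × 130 × 2.5×10⁻⁴ = 0.02600 m
A 130–1000 m: 2.4×10⁻⁴ × 870 × 0.27 = 0.056376 m
A total: 0.082376 m
B 1.5×10⁻⁴ × 0.5 × 140 = 0.01050 m
B Layer 2: 770 × 0.86×10⁻⁴ × 0.065 = 0.0043043 m
B total: 0.0148043 m
Difference: 0.082376 − 0.0148043 = 0.0675717 m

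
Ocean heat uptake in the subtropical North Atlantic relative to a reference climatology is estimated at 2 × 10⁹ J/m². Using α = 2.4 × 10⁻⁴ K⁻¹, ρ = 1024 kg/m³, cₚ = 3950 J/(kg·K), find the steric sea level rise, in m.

Δh = αQ/(ρcₚ) = 2.4×10⁻⁴ × 2×10⁹ / (1024 × 3950) ≈ 0.11867 m

about 0.119 m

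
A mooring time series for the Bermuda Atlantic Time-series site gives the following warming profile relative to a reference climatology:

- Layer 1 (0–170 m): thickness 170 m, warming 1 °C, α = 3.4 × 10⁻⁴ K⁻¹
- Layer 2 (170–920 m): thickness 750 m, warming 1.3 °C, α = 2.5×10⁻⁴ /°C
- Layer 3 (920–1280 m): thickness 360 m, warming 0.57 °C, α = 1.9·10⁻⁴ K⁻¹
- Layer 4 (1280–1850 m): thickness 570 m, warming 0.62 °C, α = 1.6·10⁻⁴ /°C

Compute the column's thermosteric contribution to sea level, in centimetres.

170 × 3.4×10⁻⁴ × 1 = 0.05780 m
Layer 2: 750 × 2.5×10⁻⁴ × 1.3 = 0.24375 m
Layer 3: 1.9×10⁻⁴ × 0.57 × 360 = 0.038988 m
0.62 × 1.6×10⁻⁴ × 570 = 0.056544 m
Δh = 0.05780 + 0.24375 + 0.038988 + 0.056544 = 0.397082 m ≈ 39.7 cm

Δh = 39.7 cm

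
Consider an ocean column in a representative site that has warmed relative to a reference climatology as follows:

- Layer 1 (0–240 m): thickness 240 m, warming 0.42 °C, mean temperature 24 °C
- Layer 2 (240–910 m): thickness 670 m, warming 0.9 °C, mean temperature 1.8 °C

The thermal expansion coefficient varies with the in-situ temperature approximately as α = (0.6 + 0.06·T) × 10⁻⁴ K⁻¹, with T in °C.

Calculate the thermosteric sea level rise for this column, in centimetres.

Δh = 6.3 cm

Layer 1: α = (0.6 + 0.06×24)×10⁻⁴ = 2.04×10⁻⁴ K⁻¹
Layer 2: α = (0.6 + 0.06×1.8)×10⁻⁴ = 0.708×10⁻⁴ K⁻¹
Layer 1: 2.04×10⁻⁴ × 240 × 0.42 = 0.0205632 m
0.9 × 0.708×10⁻⁴ × 670 = 0.0426924 m
Δh = 0.0205632 + 0.0426924 = 0.0632556 m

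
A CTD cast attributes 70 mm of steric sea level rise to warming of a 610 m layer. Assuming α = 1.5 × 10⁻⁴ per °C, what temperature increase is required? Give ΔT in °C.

ΔT = Δh/(αH) = 0.07 / (1.5×10⁻⁴ × 610) ≈ 0.7650 °C

ΔT ≈ 0.765 °C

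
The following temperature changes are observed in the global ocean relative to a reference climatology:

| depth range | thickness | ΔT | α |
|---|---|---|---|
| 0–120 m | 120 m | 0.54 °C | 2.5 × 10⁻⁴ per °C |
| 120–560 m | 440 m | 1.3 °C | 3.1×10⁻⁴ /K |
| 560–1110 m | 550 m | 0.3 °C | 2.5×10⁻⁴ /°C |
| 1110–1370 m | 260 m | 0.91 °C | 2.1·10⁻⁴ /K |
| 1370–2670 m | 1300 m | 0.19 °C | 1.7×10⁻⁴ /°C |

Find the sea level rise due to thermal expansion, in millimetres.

326 mm of thermosteric rise

2.5×10⁻⁴ × 120 × 0.54 = 0.01620 m
120–560 m: 1.3 × 440 × 3.1×10⁻⁴ = 0.17732 m
550 × 2.5×10⁻⁴ × 0.3 = 0.04125 m
Layer 4: 260 × 0.91 × 2.1×10⁻⁴ = 0.049686 m
1370–2670 m: 1300 × 1.7×10⁻⁴ × 0.19 = 0.04199 m
Δh = 0.01620 + 0.17732 + 0.04125 + 0.049686 + 0.04199 = 0.326446 m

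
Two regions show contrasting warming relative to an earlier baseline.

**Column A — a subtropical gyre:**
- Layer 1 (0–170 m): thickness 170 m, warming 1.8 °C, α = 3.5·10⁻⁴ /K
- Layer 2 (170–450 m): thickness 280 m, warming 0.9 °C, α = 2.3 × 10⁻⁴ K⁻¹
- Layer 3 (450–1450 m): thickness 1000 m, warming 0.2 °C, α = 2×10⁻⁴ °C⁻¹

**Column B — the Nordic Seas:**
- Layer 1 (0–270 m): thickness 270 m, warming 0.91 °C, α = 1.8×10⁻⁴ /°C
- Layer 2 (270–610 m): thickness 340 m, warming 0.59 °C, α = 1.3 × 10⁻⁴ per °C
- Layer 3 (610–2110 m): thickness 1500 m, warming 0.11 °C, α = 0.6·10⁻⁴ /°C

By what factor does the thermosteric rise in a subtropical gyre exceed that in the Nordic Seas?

A 170 × 3.5×10⁻⁴ × 1.8 = 0.10710 m
A 170–450 m: 280 × 2.3×10⁻⁴ × 0.9 = 0.05796 m
A 450–1450 m: 0.2 × 2×10⁻⁴ × 1000 = 0.04000 m
A total: 0.20506 m
B 0–270 m: 270 × 1.8×10⁻⁴ × 0.91 = 0.044226 m
B Layer 2: 0.59 × 340 × 1.3×10⁻⁴ = 0.026078 m
B Layer 3: 0.11 × 0.6×10⁻⁴ × 1500 = 0.00990 m
B total: 0.080204 m
Ratio: 0.20506 / 0.080204 ≈ 2.557

2.6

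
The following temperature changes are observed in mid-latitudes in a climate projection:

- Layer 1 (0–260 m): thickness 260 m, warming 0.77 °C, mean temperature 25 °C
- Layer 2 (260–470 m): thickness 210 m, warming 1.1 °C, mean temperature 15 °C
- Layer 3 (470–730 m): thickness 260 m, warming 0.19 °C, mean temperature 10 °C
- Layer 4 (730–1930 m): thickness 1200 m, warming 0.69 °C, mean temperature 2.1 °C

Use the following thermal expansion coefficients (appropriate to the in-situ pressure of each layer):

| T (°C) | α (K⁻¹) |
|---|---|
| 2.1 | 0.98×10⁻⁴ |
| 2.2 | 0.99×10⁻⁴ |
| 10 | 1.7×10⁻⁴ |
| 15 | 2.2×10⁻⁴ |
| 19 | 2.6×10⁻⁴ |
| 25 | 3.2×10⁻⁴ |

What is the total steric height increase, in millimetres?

Layer 1 at 25 °C → α = 3.2×10⁻⁴ K⁻¹
Layer 2 at 15 °C → α = 2.2×10⁻⁴ K⁻¹
Layer 3 at 10 °C → α = 1.7×10⁻⁴ K⁻¹
Layer 4 at 2.1 °C → α = 0.98×10⁻⁴ K⁻¹
3.2×10⁻⁴ × 0.77 × 260 = 0.064064 m
Layer 2: 2.2×10⁻⁴ × 210 × 1.1 = 0.05082 m
260 × 1.7×10⁻⁴ × 0.19 = 0.008398 m
730–1930 m: 1200 × 0.98×10⁻⁴ × 0.69 = 0.081144 m
Δh = 0.064064 + 0.05082 + 0.008398 + 0.081144 = 0.204426 m

Δh = 200 mm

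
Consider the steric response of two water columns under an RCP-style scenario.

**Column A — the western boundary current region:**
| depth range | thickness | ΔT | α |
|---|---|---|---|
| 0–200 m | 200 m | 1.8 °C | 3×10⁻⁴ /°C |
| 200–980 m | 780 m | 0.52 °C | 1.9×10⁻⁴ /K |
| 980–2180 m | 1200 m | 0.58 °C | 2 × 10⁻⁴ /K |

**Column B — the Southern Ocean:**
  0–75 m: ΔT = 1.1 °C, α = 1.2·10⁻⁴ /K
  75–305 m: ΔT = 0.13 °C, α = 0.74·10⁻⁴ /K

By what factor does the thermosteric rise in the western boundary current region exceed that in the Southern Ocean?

a factor of 27

A 0–200 m: 1.8 × 3×10⁻⁴ × 200 = 0.10800 m
A Layer 2: 0.52 × 1.9×10⁻⁴ × 780 = 0.077064 m
A 980–2180 m: 0.58 × 2×10⁻⁴ × 1200 = 0.13920 m
A total: 0.324264 m
B Layer 1: 1.1 × 75 × 1.2×10⁻⁴ = 0.00990 m
B 75–305 m: 0.74×10⁻⁴ × 0.13 × 230 = 0.0022126 m
B total: 0.0121126 m
Ratio: 0.324264 / 0.0121126 ≈ 26.77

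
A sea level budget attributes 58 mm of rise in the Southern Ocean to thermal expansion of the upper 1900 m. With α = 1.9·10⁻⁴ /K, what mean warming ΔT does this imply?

ΔT = Δh/(αH) = 0.058 / (1.9×10⁻⁴ × 1900) ≈ 0.1607 °C

0.16 °C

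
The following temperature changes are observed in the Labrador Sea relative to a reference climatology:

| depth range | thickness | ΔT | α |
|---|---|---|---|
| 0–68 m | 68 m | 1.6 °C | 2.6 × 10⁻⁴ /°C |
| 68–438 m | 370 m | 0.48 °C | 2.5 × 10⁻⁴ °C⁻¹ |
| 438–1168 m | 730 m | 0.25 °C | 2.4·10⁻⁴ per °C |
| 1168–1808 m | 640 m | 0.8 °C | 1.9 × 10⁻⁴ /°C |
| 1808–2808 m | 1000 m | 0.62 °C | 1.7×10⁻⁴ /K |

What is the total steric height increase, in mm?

Δh ≈ 319 mm

68 × 1.6 × 2.6×10⁻⁴ = 0.028288 m
Layer 2: 0.48 × 370 × 2.5×10⁻⁴ = 0.04440 m
Layer 3: 0.25 × 730 × 2.4×10⁻⁴ = 0.04380 m
1.9×10⁻⁴ × 0.8 × 640 = 0.09728 m
1808–2808 m: 1.7×10⁻⁴ × 1000 × 0.62 = 0.10540 m
Δh = 0.028288 + 0.04440 + 0.04380 + 0.09728 + 0.10540 = 0.319168 m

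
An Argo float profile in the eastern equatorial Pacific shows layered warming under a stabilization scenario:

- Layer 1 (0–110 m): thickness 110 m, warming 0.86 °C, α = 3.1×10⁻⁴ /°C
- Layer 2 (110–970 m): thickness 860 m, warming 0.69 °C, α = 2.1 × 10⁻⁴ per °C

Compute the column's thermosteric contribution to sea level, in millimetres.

154 mm

0–110 m: 0.86 × 110 × 3.1×10⁻⁴ = 0.029326 m
Layer 2: 0.69 × 2.1×10⁻⁴ × 860 = 0.124614 m
Δh = 0.029326 + 0.124614 = 0.15394 m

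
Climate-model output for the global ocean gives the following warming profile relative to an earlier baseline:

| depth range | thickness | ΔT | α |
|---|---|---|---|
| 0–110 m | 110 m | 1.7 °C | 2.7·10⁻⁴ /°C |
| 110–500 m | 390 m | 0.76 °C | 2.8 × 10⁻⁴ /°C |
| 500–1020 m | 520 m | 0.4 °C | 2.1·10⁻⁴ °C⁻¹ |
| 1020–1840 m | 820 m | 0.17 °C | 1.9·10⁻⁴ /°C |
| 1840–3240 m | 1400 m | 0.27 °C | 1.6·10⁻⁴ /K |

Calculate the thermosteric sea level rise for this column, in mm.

Layer 1: 1.7 × 2.7×10⁻⁴ × 110 = 0.05049 m
Layer 2: 2.8×10⁻⁴ × 0.76 × 390 = 0.082992 m
500–1020 m: 0.4 × 520 × 2.1×10⁻⁴ = 0.04368 m
1.9×10⁻⁴ × 0.17 × 820 = 0.026486 m
1840–3240 m: 1.6×10⁻⁴ × 1400 × 0.27 = 0.06048 m
Δh = 0.05049 + 0.082992 + 0.04368 + 0.026486 + 0.06048 = 0.264128 m

264 mm of thermosteric rise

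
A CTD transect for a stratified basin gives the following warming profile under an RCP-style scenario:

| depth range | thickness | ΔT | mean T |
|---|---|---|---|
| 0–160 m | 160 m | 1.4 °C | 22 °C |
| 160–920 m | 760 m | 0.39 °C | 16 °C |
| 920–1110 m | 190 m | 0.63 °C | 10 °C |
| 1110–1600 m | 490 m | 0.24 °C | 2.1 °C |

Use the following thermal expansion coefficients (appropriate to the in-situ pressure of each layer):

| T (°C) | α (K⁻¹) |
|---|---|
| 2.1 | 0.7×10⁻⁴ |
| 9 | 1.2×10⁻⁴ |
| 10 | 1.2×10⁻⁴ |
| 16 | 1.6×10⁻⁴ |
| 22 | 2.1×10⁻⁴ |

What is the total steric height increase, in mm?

Layer 1 at 22 °C → α = 2.1×10⁻⁴ K⁻¹
Layer 2 at 16 °C → α = 1.6×10⁻⁴ K⁻¹
Layer 3 at 10 °C → α = 1.2×10⁻⁴ K⁻¹
Layer 4 at 2.1 °C → α = 0.7×10⁻⁴ K⁻¹
Layer 1: 160 × 2.1×10⁻⁴ × 1.4 = 0.04704 m
0.39 × 1.6×10⁻⁴ × 760 = 0.047424 m
920–1110 m: 1.2×10⁻⁴ × 190 × 0.63 = 0.014364 m
1110–1600 m: 490 × 0.7×10⁻⁴ × 0.24 = 0.008232 m
Δh = 0.04704 + 0.047424 + 0.014364 + 0.008232 = 0.11706 m

Δh = 120 mm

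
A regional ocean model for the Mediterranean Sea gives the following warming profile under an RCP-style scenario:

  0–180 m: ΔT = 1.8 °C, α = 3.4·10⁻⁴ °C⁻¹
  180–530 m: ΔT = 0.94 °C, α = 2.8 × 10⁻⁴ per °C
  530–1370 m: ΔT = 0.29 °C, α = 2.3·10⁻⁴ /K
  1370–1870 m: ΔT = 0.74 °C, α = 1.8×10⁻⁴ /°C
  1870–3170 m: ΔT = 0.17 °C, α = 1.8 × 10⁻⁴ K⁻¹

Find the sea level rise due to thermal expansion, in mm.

365 mm

0–180 m: 1.8 × 180 × 3.4×10⁻⁴ = 0.11016 m
2.8×10⁻⁴ × 0.94 × 350 = 0.09212 m
530–1370 m: 2.3×10⁻⁴ × 0.29 × 840 = 0.056028 m
1370–1870 m: 500 × 0.74 × 1.8×10⁻⁴ = 0.06660 m
0.17 × 1.8×10⁻⁴ × 1300 = 0.03978 m
Δh = 0.11016 + 0.09212 + 0.056028 + 0.06660 + 0.03978 = 0.364688 m ≈ 365 mm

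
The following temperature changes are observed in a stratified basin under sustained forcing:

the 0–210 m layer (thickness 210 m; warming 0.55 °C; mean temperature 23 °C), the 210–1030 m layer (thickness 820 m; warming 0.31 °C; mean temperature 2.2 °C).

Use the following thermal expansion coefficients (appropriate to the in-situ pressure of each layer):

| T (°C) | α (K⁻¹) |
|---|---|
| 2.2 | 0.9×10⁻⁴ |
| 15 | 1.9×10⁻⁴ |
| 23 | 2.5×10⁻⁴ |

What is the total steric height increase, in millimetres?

Layer 1 at 23 °C → α = 2.5×10⁻⁴ K⁻¹
Layer 2 at 2.2 °C → α = 0.9×10⁻⁴ K⁻¹
Layer 1: 210 × 0.55 × 2.5×10⁻⁴ = 0.028875 m
0.9×10⁻⁴ × 0.31 × 820 = 0.022878 m
Δh = 0.028875 + 0.022878 = 0.051753 m

Δh ≈ 51.8 mm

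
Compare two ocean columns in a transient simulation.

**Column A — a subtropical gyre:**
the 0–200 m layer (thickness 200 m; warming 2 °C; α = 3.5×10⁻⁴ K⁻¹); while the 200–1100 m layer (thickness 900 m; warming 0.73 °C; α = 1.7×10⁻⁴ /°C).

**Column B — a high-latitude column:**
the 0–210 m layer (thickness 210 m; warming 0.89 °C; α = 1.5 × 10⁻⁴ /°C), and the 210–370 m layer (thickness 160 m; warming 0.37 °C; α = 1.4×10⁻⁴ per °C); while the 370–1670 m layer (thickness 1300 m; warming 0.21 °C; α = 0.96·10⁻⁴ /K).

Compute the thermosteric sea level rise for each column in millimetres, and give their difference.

Δh_A ≈ 252 mm, Δh_B ≈ 62.5 mm; difference ≈ 189 mm

A Layer 1: 2 × 3.5×10⁻⁴ × 200 = 0.14000 m
A Layer 2: 900 × 0.73 × 1.7×10⁻⁴ = 0.11169 m
A total: 0.25169 m
B Layer 1: 210 × 1.5×10⁻⁴ × 0.89 = 0.028035 m
B 210–370 m: 0.37 × 1.4×10⁻⁴ × 160 = 0.008288 m
B 370–1670 m: 1300 × 0.21 × 0.96×10⁻⁴ = 0.026208 m
B total: 0.062531 m
Difference: 0.25169 − 0.062531 = 0.189159 m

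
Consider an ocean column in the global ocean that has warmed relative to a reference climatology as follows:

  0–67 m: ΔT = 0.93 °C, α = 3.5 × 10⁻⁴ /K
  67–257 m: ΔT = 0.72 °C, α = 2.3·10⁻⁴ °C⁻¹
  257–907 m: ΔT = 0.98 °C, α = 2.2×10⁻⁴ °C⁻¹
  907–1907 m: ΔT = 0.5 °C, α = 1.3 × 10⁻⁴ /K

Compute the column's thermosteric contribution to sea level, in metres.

Δh ≈ 0.258 m

0–67 m: 3.5×10⁻⁴ × 67 × 0.93 = 0.0218085 m
2.3×10⁻⁴ × 0.72 × 190 = 0.031464 m
257–907 m: 0.98 × 2.2×10⁻⁴ × 650 = 0.14014 m
Layer 4: 1000 × 1.3×10⁻⁴ × 0.5 = 0.06500 m
Δh = 0.0218085 + 0.031464 + 0.14014 + 0.06500 = 0.2584125 m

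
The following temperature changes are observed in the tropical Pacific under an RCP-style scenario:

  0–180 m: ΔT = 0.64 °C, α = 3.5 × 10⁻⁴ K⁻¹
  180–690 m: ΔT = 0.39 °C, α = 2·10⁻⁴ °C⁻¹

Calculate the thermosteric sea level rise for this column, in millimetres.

0–180 m: 180 × 0.64 × 3.5×10⁻⁴ = 0.04032 m
180–690 m: 510 × 0.39 × 2×10⁻⁴ = 0.03978 m
Δh = 0.04032 + 0.03978 = 0.08010 m

Δh ≈ 80.1 mm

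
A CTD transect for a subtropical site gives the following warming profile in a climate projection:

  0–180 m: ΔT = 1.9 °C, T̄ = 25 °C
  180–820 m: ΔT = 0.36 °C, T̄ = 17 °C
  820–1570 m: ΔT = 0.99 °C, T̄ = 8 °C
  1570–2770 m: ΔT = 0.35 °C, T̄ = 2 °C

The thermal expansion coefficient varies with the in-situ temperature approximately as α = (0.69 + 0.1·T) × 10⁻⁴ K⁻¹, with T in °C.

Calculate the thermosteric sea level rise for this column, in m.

0.312 m of thermosteric rise

Layer 1: α = (0.69 + 0.1×25)×10⁻⁴ = 3.19×10⁻⁴ K⁻¹
Layer 2: α = (0.69 + 0.1×17)×10⁻⁴ = 2.39×10⁻⁴ K⁻¹
Layer 3: α = (0.69 + 0.1×8)×10⁻⁴ = 1.49×10⁻⁴ K⁻¹
Layer 4: α = (0.69 + 0.1×2)×10⁻⁴ = 0.89×10⁻⁴ K⁻¹
3.19×10⁻⁴ × 180 × 1.9 = 0.109098 m
Layer 2: 0.36 × 2.39×10⁻⁴ × 640 = 0.0550656 m
0.99 × 750 × 1.49×10⁻⁴ = 0.1106325 m
1570–2770 m: 1200 × 0.35 × 0.89×10⁻⁴ = 0.03738 m
Δh = 0.109098 + 0.0550656 + 0.1106325 + 0.03738 = 0.3121761 m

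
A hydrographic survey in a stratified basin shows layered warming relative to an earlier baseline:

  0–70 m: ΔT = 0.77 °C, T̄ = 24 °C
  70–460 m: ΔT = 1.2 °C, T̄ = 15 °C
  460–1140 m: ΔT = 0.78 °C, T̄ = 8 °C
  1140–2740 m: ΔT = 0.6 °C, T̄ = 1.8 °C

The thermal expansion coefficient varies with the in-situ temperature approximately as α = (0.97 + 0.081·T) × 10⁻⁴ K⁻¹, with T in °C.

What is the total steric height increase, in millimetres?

about 310 mm

Layer 1: α = (0.97 + 0.081×24)×10⁻⁴ = 2.914×10⁻⁴ K⁻¹
Layer 2: α = (0.97 + 0.081×15)×10⁻⁴ = 2.185×10⁻⁴ K⁻¹
Layer 3: α = (0.97 + 0.081×8)×10⁻⁴ = 1.618×10⁻⁴ K⁻¹
Layer 4: α = (0.97 + 0.081×1.8)×10⁻⁴ = 1.1158×10⁻⁴ K⁻¹
0–70 m: 2.914×10⁻⁴ × 70 × 0.77 = 0.01570646 m
Layer 2: 1.2 × 2.185×10⁻⁴ × 390 = 0.102258 m
680 × 0.78 × 1.618×10⁻⁴ = 0.08581872 m
Layer 4: 1600 × 1.1158×10⁻⁴ × 0.6 = 0.1071168 m
Δh = 0.01570646 + 0.102258 + 0.08581872 + 0.1071168 = 0.31089998 m ≈ 310 mm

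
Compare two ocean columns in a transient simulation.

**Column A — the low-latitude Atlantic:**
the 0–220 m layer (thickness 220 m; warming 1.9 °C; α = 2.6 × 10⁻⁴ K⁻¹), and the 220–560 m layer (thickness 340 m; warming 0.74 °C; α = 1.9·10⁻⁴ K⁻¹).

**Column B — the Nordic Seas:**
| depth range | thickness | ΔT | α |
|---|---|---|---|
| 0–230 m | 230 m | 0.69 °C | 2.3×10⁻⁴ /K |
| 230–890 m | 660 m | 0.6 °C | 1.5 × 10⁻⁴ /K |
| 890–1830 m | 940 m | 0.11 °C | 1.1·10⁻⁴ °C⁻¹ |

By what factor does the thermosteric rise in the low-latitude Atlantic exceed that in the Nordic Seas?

A 0–220 m: 2.6×10⁻⁴ × 220 × 1.9 = 0.10868 m
A Layer 2: 0.74 × 340 × 1.9×10⁻⁴ = 0.047804 m
A total: 0.156484 m
B 0–230 m: 230 × 0.69 × 2.3×10⁻⁴ = 0.036501 m
B 660 × 1.5×10⁻⁴ × 0.6 = 0.05940 m
B 1.1×10⁻⁴ × 940 × 0.11 = 0.011374 m
B total: 0.107275 m
Ratio: 0.156484 / 0.107275 ≈ 1.459

1.5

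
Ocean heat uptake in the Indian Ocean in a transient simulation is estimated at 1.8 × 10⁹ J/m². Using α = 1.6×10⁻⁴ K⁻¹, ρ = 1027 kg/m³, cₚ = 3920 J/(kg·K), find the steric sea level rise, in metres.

Δh = αQ/(ρcₚ) = 1.6×10⁻⁴ × 1.8×10⁹ / (1027 × 3920) ≈ 0.071538 m

Δh = 0.0715 m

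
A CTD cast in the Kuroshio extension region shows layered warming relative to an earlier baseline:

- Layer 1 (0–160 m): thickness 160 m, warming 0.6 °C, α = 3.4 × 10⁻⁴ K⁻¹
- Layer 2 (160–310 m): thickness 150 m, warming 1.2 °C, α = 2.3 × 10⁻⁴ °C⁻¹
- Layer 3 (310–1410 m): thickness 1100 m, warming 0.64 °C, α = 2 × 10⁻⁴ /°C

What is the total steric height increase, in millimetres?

Layer 1: 0.6 × 3.4×10⁻⁴ × 160 = 0.03264 m
Layer 2: 1.2 × 2.3×10⁻⁴ × 150 = 0.04140 m
310–1410 m: 0.64 × 2×10⁻⁴ × 1100 = 0.14080 m
Δh = 0.03264 + 0.04140 + 0.14080 = 0.21484 m

about 210 mm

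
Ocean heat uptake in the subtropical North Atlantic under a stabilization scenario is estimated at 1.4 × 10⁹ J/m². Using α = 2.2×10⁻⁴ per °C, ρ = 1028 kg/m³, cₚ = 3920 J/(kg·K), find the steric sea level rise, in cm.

Δh = αQ/(ρcₚ) = 2.2×10⁻⁴ × 1.4×10⁹ / (1028 × 3920) ≈ 0.076431 m

7.6 cm of thermosteric rise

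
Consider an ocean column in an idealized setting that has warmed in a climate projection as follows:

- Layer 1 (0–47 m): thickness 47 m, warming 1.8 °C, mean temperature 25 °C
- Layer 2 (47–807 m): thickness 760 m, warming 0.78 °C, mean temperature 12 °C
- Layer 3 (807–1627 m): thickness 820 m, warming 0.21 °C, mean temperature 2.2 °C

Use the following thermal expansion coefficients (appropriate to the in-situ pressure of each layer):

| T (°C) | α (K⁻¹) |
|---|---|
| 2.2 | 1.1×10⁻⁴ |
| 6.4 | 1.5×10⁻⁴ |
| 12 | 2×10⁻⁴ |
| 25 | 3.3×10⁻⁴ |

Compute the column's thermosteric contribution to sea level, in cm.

Δh = 17 cm

Layer 1 at 25 °C → α = 3.3×10⁻⁴ K⁻¹
Layer 2 at 12 °C → α = 2×10⁻⁴ K⁻¹
Layer 3 at 2.2 °C → α = 1.1×10⁻⁴ K⁻¹
47 × 1.8 × 3.3×10⁻⁴ = 0.027918 m
47–807 m: 760 × 0.78 × 2×10⁻⁴ = 0.11856 m
Layer 3: 820 × 0.21 × 1.1×10⁻⁴ = 0.018942 m
Δh = 0.027918 + 0.11856 + 0.018942 = 0.16542 m ≈ 17 cm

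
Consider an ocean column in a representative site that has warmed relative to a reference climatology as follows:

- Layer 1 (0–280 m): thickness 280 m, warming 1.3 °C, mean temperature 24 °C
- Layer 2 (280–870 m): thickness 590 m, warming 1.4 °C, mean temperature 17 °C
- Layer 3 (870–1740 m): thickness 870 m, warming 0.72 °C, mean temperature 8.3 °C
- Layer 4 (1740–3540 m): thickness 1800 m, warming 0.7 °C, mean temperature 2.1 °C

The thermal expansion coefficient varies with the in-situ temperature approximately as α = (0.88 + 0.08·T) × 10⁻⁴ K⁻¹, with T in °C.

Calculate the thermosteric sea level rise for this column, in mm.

520 mm of thermosteric rise

Layer 1: α = (0.88 + 0.08×24)×10⁻⁴ = 2.8×10⁻⁴ K⁻¹
Layer 2: α = (0.88 + 0.08×17)×10⁻⁴ = 2.24×10⁻⁴ K⁻¹
Layer 3: α = (0.88 + 0.08×8.3)×10⁻⁴ = 1.544×10⁻⁴ K⁻¹
Layer 4: α = (0.88 + 0.08×2.1)×10⁻⁴ = 1.048×10⁻⁴ K⁻¹
1.3 × 2.8×10⁻⁴ × 280 = 0.10192 m
280–870 m: 1.4 × 590 × 2.24×10⁻⁴ = 0.185024 m
870 × 0.72 × 1.544×10⁻⁴ = 0.09671616 m
1800 × 1.048×10⁻⁴ × 0.7 = 0.132048 m
Δh = 0.10192 + 0.185024 + 0.09671616 + 0.132048 = 0.51570816 m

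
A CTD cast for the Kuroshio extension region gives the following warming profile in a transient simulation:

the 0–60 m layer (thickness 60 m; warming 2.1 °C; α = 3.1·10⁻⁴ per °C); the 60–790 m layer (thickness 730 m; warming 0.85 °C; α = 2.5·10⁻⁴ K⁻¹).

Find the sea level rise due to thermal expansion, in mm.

2.1 × 60 × 3.1×10⁻⁴ = 0.03906 m
60–790 m: 0.85 × 2.5×10⁻⁴ × 730 = 0.155125 m
Δh = 0.03906 + 0.155125 = 0.194185 m ≈ 194 mm

about 194 mm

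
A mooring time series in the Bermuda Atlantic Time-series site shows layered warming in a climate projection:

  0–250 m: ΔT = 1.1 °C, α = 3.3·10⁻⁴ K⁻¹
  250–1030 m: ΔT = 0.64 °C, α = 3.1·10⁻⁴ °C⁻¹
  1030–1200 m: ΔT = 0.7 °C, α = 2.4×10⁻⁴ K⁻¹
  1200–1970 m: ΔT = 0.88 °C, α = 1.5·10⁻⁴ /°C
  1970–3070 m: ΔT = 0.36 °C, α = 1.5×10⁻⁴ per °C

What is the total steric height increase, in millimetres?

Layer 1: 1.1 × 250 × 3.3×10⁻⁴ = 0.09075 m
0.64 × 3.1×10⁻⁴ × 780 = 0.154752 m
0.7 × 170 × 2.4×10⁻⁴ = 0.02856 m
Layer 4: 1.5×10⁻⁴ × 770 × 0.88 = 0.10164 m
Layer 5: 0.36 × 1.5×10⁻⁴ × 1100 = 0.05940 m
Δh = 0.09075 + 0.154752 + 0.02856 + 0.10164 + 0.05940 = 0.435102 m ≈ 435 mm

435 mm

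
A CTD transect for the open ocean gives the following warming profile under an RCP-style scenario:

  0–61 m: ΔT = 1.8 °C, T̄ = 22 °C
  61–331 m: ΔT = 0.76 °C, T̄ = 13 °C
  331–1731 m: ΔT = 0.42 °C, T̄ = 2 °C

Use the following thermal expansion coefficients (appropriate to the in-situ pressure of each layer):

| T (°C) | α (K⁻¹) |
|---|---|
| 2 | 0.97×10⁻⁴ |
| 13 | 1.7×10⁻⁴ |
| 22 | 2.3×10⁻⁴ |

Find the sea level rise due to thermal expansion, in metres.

Δh = 0.117 m

Layer 1 at 22 °C → α = 2.3×10⁻⁴ K⁻¹
Layer 2 at 13 °C → α = 1.7×10⁻⁴ K⁻¹
Layer 3 at 2 °C → α = 0.97×10⁻⁴ K⁻¹
1.8 × 2.3×10⁻⁴ × 61 = 0.025254 m
61–331 m: 0.76 × 1.7×10⁻⁴ × 270 = 0.034884 m
Layer 3: 0.97×10⁻⁴ × 1400 × 0.42 = 0.057036 m
Δh = 0.025254 + 0.034884 + 0.057036 = 0.117174 m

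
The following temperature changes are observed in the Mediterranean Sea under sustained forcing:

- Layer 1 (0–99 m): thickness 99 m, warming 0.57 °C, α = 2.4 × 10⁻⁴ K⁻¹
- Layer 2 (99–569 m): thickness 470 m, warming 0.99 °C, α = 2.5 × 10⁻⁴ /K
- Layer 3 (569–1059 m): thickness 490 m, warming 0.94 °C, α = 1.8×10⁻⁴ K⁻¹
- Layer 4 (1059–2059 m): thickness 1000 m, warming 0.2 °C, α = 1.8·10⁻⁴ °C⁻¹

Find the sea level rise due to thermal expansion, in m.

0–99 m: 99 × 2.4×10⁻⁴ × 0.57 = 0.0135432 m
99–569 m: 0.99 × 470 × 2.5×10⁻⁴ = 0.116325 m
Layer 3: 490 × 0.94 × 1.8×10⁻⁴ = 0.082908 m
Layer 4: 0.2 × 1.8×10⁻⁴ × 1000 = 0.03600 m
Δh = 0.0135432 + 0.116325 + 0.082908 + 0.03600 = 0.2487762 m ≈ 0.249 m

0.249 m of thermosteric rise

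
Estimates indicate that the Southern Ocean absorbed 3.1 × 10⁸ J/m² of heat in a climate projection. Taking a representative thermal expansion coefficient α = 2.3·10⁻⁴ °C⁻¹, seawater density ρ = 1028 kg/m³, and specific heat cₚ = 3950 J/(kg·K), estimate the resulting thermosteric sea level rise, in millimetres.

Δh = αQ/(ρcₚ) = 2.3×10⁻⁴ × 3.1×10⁸ / (1028 × 3950) ≈ 0.017559 m

17.6 mm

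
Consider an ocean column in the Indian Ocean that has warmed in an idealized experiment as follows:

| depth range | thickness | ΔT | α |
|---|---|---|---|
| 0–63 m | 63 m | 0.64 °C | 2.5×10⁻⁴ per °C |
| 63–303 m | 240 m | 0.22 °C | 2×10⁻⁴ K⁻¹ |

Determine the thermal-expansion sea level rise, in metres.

Δh ≈ 0.0206 m

Layer 1: 63 × 2.5×10⁻⁴ × 0.64 = 0.01008 m
Layer 2: 2×10⁻⁴ × 0.22 × 240 = 0.01056 m
Δh = 0.01008 + 0.01056 = 0.02064 m ≈ 0.0206 m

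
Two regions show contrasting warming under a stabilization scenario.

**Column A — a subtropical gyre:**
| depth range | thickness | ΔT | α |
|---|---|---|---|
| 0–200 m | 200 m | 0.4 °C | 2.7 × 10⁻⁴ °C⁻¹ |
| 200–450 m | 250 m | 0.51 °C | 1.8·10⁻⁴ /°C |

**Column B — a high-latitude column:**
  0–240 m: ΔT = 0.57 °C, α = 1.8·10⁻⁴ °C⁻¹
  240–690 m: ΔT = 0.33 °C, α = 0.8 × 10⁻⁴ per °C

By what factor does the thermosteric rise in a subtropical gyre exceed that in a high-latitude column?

A 0–200 m: 2.7×10⁻⁴ × 200 × 0.4 = 0.02160 m
A 250 × 0.51 × 1.8×10⁻⁴ = 0.02295 m
A total: 0.04455 m
B 0–240 m: 0.57 × 1.8×10⁻⁴ × 240 = 0.024624 m
B 240–690 m: 450 × 0.8×10⁻⁴ × 0.33 = 0.01188 m
B total: 0.036504 m
Ratio: 0.04455 / 0.036504 ≈ 1.220

a factor of 1.2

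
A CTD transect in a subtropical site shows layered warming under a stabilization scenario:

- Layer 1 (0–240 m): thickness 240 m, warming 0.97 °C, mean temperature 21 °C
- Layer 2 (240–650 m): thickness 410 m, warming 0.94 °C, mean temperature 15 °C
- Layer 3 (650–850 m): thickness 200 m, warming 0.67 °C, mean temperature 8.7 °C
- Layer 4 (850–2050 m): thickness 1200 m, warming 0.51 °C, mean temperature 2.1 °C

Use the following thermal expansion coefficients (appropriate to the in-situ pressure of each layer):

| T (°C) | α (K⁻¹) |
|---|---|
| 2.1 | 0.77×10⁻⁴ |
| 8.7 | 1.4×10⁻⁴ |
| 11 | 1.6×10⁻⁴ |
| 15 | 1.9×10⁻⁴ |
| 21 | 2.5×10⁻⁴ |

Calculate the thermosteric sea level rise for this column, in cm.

Layer 1 at 21 °C → α = 2.5×10⁻⁴ K⁻¹
Layer 2 at 15 °C → α = 1.9×10⁻⁴ K⁻¹
Layer 3 at 8.7 °C → α = 1.4×10⁻⁴ K⁻¹
Layer 4 at 2.1 °C → α = 0.77×10⁻⁴ K⁻¹
0–240 m: 0.97 × 240 × 2.5×10⁻⁴ = 0.05820 m
Layer 2: 410 × 0.94 × 1.9×10⁻⁴ = 0.073226 m
1.4×10⁻⁴ × 200 × 0.67 = 0.01876 m
850–2050 m: 1200 × 0.51 × 0.77×10⁻⁴ = 0.047124 m
Δh = 0.05820 + 0.073226 + 0.01876 + 0.047124 = 0.19731 m ≈ 19.7 cm

about 19.7 cm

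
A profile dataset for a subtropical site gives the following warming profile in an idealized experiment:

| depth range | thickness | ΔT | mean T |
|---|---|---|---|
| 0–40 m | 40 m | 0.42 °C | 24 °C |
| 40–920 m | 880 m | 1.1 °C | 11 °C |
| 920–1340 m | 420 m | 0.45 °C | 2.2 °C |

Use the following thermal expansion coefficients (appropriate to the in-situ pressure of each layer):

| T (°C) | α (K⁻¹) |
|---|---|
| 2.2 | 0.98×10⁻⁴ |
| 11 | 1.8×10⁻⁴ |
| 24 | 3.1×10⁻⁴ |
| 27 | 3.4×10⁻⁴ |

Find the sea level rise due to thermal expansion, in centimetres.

about 20 cm

Layer 1 at 24 °C → α = 3.1×10⁻⁴ K⁻¹
Layer 2 at 11 °C → α = 1.8×10⁻⁴ K⁻¹
Layer 3 at 2.2 °C → α = 0.98×10⁻⁴ K⁻¹
0–40 m: 3.1×10⁻⁴ × 0.42 × 40 = 0.005208 m
Layer 2: 1.1 × 880 × 1.8×10⁻⁴ = 0.17424 m
420 × 0.45 × 0.98×10⁻⁴ = 0.018522 m
Δh = 0.005208 + 0.17424 + 0.018522 = 0.19797 m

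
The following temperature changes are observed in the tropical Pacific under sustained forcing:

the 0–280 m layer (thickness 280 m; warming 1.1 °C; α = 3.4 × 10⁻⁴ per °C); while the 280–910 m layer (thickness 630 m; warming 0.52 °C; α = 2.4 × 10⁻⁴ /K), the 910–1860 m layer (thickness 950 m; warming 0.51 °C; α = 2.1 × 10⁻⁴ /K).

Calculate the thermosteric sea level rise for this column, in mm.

Layer 1: 1.1 × 3.4×10⁻⁴ × 280 = 0.10472 m
280–910 m: 630 × 0.52 × 2.4×10⁻⁴ = 0.078624 m
910–1860 m: 950 × 2.1×10⁻⁴ × 0.51 = 0.101745 m
Δh = 0.10472 + 0.078624 + 0.101745 = 0.285089 m

285 mm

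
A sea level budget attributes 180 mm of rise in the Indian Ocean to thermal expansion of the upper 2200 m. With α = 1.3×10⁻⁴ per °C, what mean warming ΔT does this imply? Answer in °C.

ΔT = Δh/(αH) = 0.18 / (1.3×10⁻⁴ × 2200) ≈ 0.6294 °C

ΔT ≈ 0.629 °C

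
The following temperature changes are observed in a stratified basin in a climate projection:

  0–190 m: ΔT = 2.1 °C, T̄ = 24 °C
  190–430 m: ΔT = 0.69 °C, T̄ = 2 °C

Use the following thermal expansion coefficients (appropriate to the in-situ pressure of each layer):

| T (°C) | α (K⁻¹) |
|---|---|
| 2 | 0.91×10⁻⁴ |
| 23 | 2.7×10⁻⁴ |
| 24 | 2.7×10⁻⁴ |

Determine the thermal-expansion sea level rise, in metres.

Δh = 0.123 m

Layer 1 at 24 °C → α = 2.7×10⁻⁴ K⁻¹
Layer 2 at 2 °C → α = 0.91×10⁻⁴ K⁻¹
Layer 1: 190 × 2.1 × 2.7×10⁻⁴ = 0.10773 m
190–430 m: 0.91×10⁻⁴ × 240 × 0.69 = 0.0150696 m
Δh = 0.10773 + 0.0150696 = 0.1227996 m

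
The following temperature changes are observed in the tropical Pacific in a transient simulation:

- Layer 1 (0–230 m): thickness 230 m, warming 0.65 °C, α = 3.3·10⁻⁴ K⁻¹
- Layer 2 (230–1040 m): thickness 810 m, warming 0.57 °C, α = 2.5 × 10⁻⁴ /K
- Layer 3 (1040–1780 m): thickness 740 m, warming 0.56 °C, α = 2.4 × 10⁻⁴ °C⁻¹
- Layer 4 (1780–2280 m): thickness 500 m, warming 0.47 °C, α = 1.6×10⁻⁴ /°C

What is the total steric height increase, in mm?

230 × 3.3×10⁻⁴ × 0.65 = 0.049335 m
230–1040 m: 2.5×10⁻⁴ × 810 × 0.57 = 0.115425 m
Layer 3: 2.4×10⁻⁴ × 0.56 × 740 = 0.099456 m
0.47 × 1.6×10⁻⁴ × 500 = 0.03760 m
Δh = 0.049335 + 0.115425 + 0.099456 + 0.03760 = 0.301816 m ≈ 302 mm

302 mm of thermosteric rise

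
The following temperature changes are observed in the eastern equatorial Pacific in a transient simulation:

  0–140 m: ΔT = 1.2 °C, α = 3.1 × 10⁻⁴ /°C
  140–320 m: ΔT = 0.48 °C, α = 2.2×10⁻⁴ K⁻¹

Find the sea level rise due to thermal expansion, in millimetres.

Δh ≈ 71.1 mm

0–140 m: 140 × 1.2 × 3.1×10⁻⁴ = 0.05208 m
140–320 m: 180 × 2.2×10⁻⁴ × 0.48 = 0.019008 m
Δh = 0.05208 + 0.019008 = 0.071088 m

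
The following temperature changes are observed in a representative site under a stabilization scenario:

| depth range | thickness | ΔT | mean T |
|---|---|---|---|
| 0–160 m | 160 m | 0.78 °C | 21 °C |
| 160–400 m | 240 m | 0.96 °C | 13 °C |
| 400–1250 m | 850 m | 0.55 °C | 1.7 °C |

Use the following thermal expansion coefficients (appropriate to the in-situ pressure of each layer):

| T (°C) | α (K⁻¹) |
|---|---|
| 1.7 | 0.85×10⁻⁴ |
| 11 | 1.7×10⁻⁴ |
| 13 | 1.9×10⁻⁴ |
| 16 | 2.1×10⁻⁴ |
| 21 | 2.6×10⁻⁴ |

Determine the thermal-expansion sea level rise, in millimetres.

Layer 1 at 21 °C → α = 2.6×10⁻⁴ K⁻¹
Layer 2 at 13 °C → α = 1.9×10⁻⁴ K⁻¹
Layer 3 at 1.7 °C → α = 0.85×10⁻⁴ K⁻¹
Layer 1: 160 × 0.78 × 2.6×10⁻⁴ = 0.032448 m
Layer 2: 0.96 × 1.9×10⁻⁴ × 240 = 0.043776 m
850 × 0.85×10⁻⁴ × 0.55 = 0.0397375 m
Δh = 0.032448 + 0.043776 + 0.0397375 = 0.1159615 m ≈ 116 mm

116 mm of thermosteric rise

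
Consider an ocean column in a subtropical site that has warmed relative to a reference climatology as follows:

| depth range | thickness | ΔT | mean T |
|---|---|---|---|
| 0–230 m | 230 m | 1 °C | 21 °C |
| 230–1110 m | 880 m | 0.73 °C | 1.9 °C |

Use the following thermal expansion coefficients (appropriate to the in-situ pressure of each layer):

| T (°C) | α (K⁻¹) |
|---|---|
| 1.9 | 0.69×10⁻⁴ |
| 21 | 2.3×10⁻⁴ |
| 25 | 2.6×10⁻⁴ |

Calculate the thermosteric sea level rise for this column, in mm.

Δh ≈ 97.2 mm

Layer 1 at 21 °C → α = 2.3×10⁻⁴ K⁻¹
Layer 2 at 1.9 °C → α = 0.69×10⁻⁴ K⁻¹
Layer 1: 2.3×10⁻⁴ × 1 × 230 = 0.05290 m
230–1110 m: 880 × 0.73 × 0.69×10⁻⁴ = 0.0443256 m
Δh = 0.05290 + 0.0443256 = 0.0972256 m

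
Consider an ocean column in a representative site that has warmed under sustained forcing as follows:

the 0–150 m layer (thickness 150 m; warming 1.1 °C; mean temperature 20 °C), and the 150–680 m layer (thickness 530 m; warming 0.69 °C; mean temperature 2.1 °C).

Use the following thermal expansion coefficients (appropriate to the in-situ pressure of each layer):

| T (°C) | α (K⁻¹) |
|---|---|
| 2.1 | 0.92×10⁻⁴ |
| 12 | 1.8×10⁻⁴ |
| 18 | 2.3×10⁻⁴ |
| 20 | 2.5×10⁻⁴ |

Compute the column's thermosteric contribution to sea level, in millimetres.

Δh = 74.9 mm

Layer 1 at 20 °C → α = 2.5×10⁻⁴ K⁻¹
Layer 2 at 2.1 °C → α = 0.92×10⁻⁴ K⁻¹
Layer 1: 1.1 × 2.5×10⁻⁴ × 150 = 0.04125 m
150–680 m: 530 × 0.92×10⁻⁴ × 0.69 = 0.0336444 m
Δh = 0.04125 + 0.0336444 = 0.0748944 m ≈ 74.9 mm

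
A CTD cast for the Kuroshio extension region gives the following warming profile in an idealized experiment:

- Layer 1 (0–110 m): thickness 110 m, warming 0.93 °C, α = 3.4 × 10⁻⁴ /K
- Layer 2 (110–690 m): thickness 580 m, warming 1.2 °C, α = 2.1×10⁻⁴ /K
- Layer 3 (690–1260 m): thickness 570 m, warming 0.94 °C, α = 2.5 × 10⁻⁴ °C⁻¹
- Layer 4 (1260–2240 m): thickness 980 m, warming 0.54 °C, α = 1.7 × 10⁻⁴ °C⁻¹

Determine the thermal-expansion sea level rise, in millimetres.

0.93 × 3.4×10⁻⁴ × 110 = 0.034782 m
Layer 2: 1.2 × 2.1×10⁻⁴ × 580 = 0.14616 m
Layer 3: 0.94 × 570 × 2.5×10⁻⁴ = 0.13395 m
980 × 0.54 × 1.7×10⁻⁴ = 0.089964 m
Δh = 0.034782 + 0.14616 + 0.13395 + 0.089964 = 0.404856 m ≈ 405 mm

405 mm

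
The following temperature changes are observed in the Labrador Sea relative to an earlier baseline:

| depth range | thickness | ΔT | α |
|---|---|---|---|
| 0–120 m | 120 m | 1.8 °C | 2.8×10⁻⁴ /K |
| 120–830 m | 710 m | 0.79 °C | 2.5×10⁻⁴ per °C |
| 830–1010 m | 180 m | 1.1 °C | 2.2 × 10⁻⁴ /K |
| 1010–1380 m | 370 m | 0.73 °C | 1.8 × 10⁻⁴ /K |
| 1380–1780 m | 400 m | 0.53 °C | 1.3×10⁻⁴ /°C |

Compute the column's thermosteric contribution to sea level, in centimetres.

32 cm of thermosteric rise

1.8 × 120 × 2.8×10⁻⁴ = 0.06048 m
120–830 m: 2.5×10⁻⁴ × 0.79 × 710 = 0.140225 m
180 × 1.1 × 2.2×10⁻⁴ = 0.04356 m
0.73 × 1.8×10⁻⁴ × 370 = 0.048618 m
1380–1780 m: 1.3×10⁻⁴ × 400 × 0.53 = 0.02756 m
Δh = 0.06048 + 0.140225 + 0.04356 + 0.048618 + 0.02756 = 0.320443 m ≈ 32 cm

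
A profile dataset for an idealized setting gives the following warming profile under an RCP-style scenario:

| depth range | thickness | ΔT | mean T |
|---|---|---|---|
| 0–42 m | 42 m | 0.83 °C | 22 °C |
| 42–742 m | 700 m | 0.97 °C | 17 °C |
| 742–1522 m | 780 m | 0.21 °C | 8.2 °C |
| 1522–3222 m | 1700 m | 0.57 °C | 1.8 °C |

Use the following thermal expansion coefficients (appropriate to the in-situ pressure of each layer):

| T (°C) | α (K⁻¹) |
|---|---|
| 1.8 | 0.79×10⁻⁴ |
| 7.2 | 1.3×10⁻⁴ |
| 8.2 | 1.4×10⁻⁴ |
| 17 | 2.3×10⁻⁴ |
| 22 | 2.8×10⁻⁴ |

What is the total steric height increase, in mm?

265 mm of thermosteric rise

Layer 1 at 22 °C → α = 2.8×10⁻⁴ K⁻¹
Layer 2 at 17 °C → α = 2.3×10⁻⁴ K⁻¹
Layer 3 at 8.2 °C → α = 1.4×10⁻⁴ K⁻¹
Layer 4 at 1.8 °C → α = 0.79×10⁻⁴ K⁻¹
2.8×10⁻⁴ × 0.83 × 42 = 0.0097608 m
700 × 2.3×10⁻⁴ × 0.97 = 0.15617 m
Layer 3: 780 × 0.21 × 1.4×10⁻⁴ = 0.022932 m
Layer 4: 1700 × 0.79×10⁻⁴ × 0.57 = 0.076551 m
Δh = 0.0097608 + 0.15617 + 0.022932 + 0.076551 = 0.2654138 m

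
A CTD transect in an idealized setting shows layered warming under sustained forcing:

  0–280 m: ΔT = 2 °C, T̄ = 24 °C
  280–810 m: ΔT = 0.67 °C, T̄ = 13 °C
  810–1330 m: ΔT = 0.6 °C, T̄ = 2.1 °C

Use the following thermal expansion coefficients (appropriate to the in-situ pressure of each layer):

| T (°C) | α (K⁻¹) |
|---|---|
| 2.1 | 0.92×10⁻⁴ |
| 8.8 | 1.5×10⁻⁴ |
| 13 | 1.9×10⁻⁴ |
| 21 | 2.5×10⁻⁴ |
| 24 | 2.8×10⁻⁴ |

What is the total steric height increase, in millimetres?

Δh = 250 mm

Layer 1 at 24 °C → α = 2.8×10⁻⁴ K⁻¹
Layer 2 at 13 °C → α = 1.9×10⁻⁴ K⁻¹
Layer 3 at 2.1 °C → α = 0.92×10⁻⁴ K⁻¹
280 × 2.8×10⁻⁴ × 2 = 0.15680 m
Layer 2: 1.9×10⁻⁴ × 0.67 × 530 = 0.067469 m
520 × 0.6 × 0.92×10⁻⁴ = 0.028704 m
Δh = 0.15680 + 0.067469 + 0.028704 = 0.252973 m ≈ 250 mm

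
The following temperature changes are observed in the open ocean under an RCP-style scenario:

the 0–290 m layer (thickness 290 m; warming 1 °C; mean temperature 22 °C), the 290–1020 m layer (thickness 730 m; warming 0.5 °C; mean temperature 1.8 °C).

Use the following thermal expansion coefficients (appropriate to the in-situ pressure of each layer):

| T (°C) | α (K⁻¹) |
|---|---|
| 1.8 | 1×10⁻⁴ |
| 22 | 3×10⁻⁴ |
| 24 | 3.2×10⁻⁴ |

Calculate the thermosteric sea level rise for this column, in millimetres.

Layer 1 at 22 °C → α = 3×10⁻⁴ K⁻¹
Layer 2 at 1.8 °C → α = 1×10⁻⁴ K⁻¹
0–290 m: 3×10⁻⁴ × 290 × 1 = 0.08700 m
290–1020 m: 1×10⁻⁴ × 730 × 0.5 = 0.03650 m
Δh = 0.08700 + 0.03650 = 0.12350 m

Δh ≈ 124 mm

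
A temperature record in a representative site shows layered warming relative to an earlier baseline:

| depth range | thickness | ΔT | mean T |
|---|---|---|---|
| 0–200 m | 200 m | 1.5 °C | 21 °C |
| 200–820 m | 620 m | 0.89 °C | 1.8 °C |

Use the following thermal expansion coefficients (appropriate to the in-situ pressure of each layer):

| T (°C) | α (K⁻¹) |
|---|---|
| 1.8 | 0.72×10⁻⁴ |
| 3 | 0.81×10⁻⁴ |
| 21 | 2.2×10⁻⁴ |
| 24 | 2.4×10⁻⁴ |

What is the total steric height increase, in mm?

Layer 1 at 21 °C → α = 2.2×10⁻⁴ K⁻¹
Layer 2 at 1.8 °C → α = 0.72×10⁻⁴ K⁻¹
2.2×10⁻⁴ × 200 × 1.5 = 0.06600 m
620 × 0.89 × 0.72×10⁻⁴ = 0.0397296 m
Δh = 0.06600 + 0.0397296 = 0.1057296 m

about 106 mm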